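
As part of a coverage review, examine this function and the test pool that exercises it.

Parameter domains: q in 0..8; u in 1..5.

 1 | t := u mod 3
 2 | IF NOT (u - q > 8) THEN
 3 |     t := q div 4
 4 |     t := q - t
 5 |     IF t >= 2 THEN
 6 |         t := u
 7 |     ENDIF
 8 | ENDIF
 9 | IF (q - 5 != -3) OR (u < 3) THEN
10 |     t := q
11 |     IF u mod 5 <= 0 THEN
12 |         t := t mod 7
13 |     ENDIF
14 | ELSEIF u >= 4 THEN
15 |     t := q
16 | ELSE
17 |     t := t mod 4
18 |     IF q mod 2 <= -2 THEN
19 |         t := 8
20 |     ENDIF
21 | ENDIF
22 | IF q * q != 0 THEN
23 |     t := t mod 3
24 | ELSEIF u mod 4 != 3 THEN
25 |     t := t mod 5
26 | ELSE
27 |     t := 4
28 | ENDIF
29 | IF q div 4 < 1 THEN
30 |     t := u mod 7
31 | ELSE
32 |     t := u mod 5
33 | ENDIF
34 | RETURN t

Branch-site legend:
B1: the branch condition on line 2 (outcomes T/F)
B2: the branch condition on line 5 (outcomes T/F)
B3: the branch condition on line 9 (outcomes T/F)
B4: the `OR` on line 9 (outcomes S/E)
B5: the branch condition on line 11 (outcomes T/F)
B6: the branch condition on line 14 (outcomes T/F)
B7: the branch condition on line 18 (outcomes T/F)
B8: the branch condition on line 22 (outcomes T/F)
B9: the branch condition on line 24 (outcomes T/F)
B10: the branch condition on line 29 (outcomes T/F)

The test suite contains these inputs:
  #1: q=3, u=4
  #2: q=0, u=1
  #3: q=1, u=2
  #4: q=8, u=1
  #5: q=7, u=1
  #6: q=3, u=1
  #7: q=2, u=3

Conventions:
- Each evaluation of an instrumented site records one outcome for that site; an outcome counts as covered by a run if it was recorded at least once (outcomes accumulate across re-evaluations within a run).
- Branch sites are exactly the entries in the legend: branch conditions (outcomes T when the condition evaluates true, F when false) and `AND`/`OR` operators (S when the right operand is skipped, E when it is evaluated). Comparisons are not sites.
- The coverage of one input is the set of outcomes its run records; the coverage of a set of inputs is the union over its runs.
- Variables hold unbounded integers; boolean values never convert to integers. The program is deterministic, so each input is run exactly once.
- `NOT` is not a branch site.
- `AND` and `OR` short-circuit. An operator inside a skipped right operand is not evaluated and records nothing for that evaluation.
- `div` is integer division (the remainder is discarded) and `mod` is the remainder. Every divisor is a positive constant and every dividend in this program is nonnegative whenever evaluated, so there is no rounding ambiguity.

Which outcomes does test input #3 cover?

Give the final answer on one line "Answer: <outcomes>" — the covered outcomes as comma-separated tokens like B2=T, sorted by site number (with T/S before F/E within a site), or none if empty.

Tracing the run of input #3 (q=1, u=2):
  B1->T, B2->F, B4->S, B3->T, B5->F, B8->T, B10->T
deduplicating events, the covered set is: B1=T, B2=F, B3=T, B4=S, B5=F, B8=T, B10=T

Answer: B1=T, B2=F, B3=T, B4=S, B5=F, B8=T, B10=T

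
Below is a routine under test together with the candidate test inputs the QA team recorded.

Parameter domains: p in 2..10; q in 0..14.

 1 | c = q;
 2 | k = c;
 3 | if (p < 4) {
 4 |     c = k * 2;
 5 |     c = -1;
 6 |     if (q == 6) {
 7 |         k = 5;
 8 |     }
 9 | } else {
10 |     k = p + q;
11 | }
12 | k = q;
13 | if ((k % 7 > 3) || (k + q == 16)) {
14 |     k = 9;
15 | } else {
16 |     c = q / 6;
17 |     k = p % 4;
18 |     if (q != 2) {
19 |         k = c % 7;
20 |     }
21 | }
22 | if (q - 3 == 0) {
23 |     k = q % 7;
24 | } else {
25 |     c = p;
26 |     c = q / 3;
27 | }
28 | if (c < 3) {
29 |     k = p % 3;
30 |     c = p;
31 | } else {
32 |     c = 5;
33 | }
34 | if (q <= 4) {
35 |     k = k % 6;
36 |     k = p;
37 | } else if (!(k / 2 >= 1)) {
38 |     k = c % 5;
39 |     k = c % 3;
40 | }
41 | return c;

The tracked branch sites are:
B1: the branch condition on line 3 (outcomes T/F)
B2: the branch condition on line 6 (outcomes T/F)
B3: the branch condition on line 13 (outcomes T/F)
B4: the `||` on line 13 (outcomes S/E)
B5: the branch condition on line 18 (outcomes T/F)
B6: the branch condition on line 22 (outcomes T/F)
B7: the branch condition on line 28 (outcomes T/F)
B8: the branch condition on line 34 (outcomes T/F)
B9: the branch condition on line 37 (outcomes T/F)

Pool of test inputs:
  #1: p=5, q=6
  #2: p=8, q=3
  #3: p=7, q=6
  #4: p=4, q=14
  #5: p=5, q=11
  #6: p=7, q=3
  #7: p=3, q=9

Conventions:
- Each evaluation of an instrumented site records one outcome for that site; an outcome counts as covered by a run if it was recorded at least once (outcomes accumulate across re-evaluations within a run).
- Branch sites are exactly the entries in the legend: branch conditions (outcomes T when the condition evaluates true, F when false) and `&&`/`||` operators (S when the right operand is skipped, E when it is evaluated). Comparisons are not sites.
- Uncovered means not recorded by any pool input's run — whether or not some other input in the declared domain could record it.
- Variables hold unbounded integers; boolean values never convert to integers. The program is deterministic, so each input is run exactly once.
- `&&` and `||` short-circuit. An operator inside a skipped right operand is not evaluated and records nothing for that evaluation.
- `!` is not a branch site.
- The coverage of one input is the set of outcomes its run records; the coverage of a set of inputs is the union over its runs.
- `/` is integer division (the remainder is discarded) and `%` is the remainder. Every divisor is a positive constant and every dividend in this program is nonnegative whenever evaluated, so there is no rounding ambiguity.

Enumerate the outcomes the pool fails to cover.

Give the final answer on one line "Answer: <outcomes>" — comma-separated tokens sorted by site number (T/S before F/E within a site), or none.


#1 (p=5, q=6) -> B1->F, B4->S, B3->T, B6->F, B7->T, B8->F, B9->F; covered: B1=F, B3=T, B4=S, B6=F, B7=T, B8=F, B9=F
#2 (p=8, q=3) -> B1->F, B4->E, B3->F, B5->T, B6->T, B7->T, B8->T; covered: B1=F, B3=F, B4=E, B5=T, B6=T, B7=T, B8=T
#3 (p=7, q=6) -> B1->F, B4->S, B3->T, B6->F, B7->T, B8->F, B9->T; covered: B1=F, B3=T, B4=S, B6=F, B7=T, B8=F, B9=T
#4 (p=4, q=14) -> B1->F, B4->E, B3->F, B5->T, B6->F, B7->F, B8->F, B9->F; covered: B1=F, B3=F, B4=E, B5=T, B6=F, B7=F, B8=F, B9=F
#5 (p=5, q=11) -> B1->F, B4->S, B3->T, B6->F, B7->F, B8->F, B9->F; covered: B1=F, B3=T, B4=S, B6=F, B7=F, B8=F, B9=F
#6 (p=7, q=3) -> B1->F, B4->E, B3->F, B5->T, B6->T, B7->T, B8->T; covered: B1=F, B3=F, B4=E, B5=T, B6=T, B7=T, B8=T
#7 (p=3, q=9) -> B1->T, B2->F, B4->E, B3->F, B5->T, B6->F, B7->F, B8->F, B9->T; covered: B1=T, B2=F, B3=F, B4=E, B5=T, B6=F, B7=F, B8=F, B9=T
union over the pool: B1=T, B1=F, B2=F, B3=T, B3=F, B4=S, B4=E, B5=T, B6=T, B6=F, B7=T, B7=F, B8=T, B8=F, B9=T, B9=F
uncovered (2 of 18): B2=T, B5=F
Answer: B2=T, B5=F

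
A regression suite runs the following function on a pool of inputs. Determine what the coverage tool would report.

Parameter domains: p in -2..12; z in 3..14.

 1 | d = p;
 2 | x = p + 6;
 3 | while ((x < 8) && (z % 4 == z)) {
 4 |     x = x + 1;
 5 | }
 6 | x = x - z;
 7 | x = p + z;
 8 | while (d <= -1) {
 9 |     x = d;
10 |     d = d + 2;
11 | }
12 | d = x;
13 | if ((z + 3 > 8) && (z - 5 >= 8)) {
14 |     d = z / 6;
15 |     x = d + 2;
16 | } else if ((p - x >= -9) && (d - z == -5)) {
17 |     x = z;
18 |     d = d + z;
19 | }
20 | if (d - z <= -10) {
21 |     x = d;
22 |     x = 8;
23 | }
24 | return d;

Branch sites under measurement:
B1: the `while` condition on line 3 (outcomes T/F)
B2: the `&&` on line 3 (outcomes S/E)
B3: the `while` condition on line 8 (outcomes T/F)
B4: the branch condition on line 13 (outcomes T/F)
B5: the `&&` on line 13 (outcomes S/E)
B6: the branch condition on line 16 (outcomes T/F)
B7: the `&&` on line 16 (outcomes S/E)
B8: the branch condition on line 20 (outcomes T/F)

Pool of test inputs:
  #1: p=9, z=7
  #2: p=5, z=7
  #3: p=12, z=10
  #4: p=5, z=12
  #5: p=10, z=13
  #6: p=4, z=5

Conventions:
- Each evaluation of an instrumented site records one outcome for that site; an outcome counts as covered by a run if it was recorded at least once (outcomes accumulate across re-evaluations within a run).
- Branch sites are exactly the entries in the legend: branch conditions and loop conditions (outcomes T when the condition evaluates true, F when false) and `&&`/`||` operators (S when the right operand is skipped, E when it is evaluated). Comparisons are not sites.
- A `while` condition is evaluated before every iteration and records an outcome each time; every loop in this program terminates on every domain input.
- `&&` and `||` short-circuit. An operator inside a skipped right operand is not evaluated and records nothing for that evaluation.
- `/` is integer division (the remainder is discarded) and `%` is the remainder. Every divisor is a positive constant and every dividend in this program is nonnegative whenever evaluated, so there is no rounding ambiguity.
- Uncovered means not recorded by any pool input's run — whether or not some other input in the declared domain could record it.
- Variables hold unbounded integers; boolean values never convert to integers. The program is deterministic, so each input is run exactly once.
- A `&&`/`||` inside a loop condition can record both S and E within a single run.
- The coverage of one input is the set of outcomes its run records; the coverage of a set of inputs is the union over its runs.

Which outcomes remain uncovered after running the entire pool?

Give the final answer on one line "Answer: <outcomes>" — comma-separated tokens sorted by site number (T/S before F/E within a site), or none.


run #1 (p=9, z=7) runs B2->S, B1->F, B3->F, B5->E, B4->F, B7->E, B6->F, B8->F; records B1=F, B2=S, B3=F, B4=F, B5=E, B6=F, B7=E, B8=F
run #2 (p=5, z=7) runs B2->S, B1->F, B3->F, B5->E, B4->F, B7->E, B6->F, B8->F; records B1=F, B2=S, B3=F, B4=F, B5=E, B6=F, B7=E, B8=F
run #3 (p=12, z=10) runs B2->S, B1->F, B3->F, B5->E, B4->F, B7->S, B6->F, B8->F; records B1=F, B2=S, B3=F, B4=F, B5=E, B6=F, B7=S, B8=F
run #4 (p=5, z=12) runs B2->S, B1->F, B3->F, B5->E, B4->F, B7->S, B6->F, B8->F; records B1=F, B2=S, B3=F, B4=F, B5=E, B6=F, B7=S, B8=F
run #5 (p=10, z=13) runs B2->S, B1->F, B3->F, B5->E, B4->T, B8->T; records B1=F, B2=S, B3=F, B4=T, B5=E, B8=T
run #6 (p=4, z=5) runs B2->S, B1->F, B3->F, B5->S, B4->F, B7->E, B6->F, B8->F; records B1=F, B2=S, B3=F, B4=F, B5=S, B6=F, B7=E, B8=F
union over the pool: B1=F, B2=S, B3=F, B4=T, B4=F, B5=S, B5=E, B6=F, B7=S, B7=E, B8=T, B8=F
uncovered (4 of 16): B1=T, B2=E, B3=T, B6=T
Answer: B1=T, B2=E, B3=T, B6=T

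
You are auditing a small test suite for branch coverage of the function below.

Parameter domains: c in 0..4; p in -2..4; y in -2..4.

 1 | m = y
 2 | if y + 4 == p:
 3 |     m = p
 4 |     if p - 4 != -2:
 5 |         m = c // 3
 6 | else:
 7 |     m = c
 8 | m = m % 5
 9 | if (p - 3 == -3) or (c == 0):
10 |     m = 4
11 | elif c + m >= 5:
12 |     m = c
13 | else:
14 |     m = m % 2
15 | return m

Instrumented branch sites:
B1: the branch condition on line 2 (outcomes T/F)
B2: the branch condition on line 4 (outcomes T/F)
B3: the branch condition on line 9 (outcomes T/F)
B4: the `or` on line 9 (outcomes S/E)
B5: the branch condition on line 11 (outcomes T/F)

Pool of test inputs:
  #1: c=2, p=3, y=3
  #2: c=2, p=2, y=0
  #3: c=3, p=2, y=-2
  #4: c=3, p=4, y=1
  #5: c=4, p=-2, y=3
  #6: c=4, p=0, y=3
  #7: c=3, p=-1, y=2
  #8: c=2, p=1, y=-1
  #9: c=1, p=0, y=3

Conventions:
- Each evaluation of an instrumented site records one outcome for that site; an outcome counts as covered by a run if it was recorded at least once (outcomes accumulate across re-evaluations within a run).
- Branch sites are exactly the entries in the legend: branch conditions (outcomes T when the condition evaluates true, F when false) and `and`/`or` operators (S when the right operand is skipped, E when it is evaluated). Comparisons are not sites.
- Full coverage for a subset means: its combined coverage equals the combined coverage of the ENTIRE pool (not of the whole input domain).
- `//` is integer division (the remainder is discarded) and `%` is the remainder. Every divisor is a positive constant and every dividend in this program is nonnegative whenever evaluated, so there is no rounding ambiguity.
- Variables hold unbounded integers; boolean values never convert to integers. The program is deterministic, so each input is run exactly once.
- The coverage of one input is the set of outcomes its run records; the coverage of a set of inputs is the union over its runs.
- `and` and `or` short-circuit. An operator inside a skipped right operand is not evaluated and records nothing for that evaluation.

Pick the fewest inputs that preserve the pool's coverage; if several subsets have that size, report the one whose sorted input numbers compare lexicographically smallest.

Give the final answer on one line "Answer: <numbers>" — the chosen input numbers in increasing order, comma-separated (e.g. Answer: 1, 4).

run #1 (c=2, p=3, y=3) runs B1->F, B4->E, B3->F, B5->F; records B1=F, B3=F, B4=E, B5=F
run #2 (c=2, p=2, y=0) runs B1->F, B4->E, B3->F, B5->F; records B1=F, B3=F, B4=E, B5=F
run #3 (c=3, p=2, y=-2) runs B1->T, B2->F, B4->E, B3->F, B5->T; records B1=T, B2=F, B3=F, B4=E, B5=T
run #4 (c=3, p=4, y=1) runs B1->F, B4->E, B3->F, B5->T; records B1=F, B3=F, B4=E, B5=T
run #5 (c=4, p=-2, y=3) runs B1->F, B4->E, B3->F, B5->T; records B1=F, B3=F, B4=E, B5=T
run #6 (c=4, p=0, y=3) runs B1->F, B4->S, B3->T; records B1=F, B3=T, B4=S
run #7 (c=3, p=-1, y=2) runs B1->F, B4->E, B3->F, B5->T; records B1=F, B3=F, B4=E, B5=T
run #8 (c=2, p=1, y=-1) runs B1->F, B4->E, B3->F, B5->F; records B1=F, B3=F, B4=E, B5=F
run #9 (c=1, p=0, y=3) runs B1->F, B4->S, B3->T; records B1=F, B3=T, B4=S
pool-wide coverage (9 outcomes): B1=T, B1=F, B2=F, B3=T, B3=F, B4=S, B4=E, B5=T, B5=F
no size-1 subset reaches all 9 outcomes (best union: 5/9)
no size-2 subset reaches all 9 outcomes (best union: 8/9)
at size 3, {1, 3, 6} reaches all 9 outcomes; every lexicographically earlier size-3 subset fails

Answer: 1, 3, 6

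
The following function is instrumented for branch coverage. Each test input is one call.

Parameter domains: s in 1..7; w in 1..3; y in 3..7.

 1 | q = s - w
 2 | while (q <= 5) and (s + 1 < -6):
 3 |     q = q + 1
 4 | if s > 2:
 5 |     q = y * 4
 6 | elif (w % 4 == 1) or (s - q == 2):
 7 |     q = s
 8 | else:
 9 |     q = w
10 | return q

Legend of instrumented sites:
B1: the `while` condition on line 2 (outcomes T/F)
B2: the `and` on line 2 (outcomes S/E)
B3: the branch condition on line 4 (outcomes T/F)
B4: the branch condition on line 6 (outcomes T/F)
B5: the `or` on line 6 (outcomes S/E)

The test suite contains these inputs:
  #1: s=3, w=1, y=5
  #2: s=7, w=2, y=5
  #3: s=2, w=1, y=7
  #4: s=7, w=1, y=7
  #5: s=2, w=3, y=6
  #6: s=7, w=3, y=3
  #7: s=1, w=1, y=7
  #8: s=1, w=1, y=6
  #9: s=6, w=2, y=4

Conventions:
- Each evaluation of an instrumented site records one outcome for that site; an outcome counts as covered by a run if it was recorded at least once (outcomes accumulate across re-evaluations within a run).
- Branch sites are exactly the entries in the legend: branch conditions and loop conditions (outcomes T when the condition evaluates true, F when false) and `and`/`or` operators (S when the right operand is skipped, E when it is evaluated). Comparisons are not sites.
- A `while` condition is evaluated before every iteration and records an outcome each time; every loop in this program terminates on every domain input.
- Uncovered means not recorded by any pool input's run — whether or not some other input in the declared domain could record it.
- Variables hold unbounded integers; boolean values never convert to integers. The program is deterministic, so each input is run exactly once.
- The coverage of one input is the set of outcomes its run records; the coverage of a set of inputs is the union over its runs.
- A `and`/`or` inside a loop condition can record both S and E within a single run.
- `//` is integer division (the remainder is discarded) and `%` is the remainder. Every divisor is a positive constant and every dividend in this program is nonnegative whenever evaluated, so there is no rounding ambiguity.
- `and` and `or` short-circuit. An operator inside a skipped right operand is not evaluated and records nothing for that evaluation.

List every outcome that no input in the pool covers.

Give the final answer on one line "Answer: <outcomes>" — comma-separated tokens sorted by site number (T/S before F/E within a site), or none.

input #1, s=3, w=1, y=5: events B2->E, B1->F, B3->T; outcomes B1=F, B2=E, B3=T
input #2, s=7, w=2, y=5: events B2->E, B1->F, B3->T; outcomes B1=F, B2=E, B3=T
input #3, s=2, w=1, y=7: events B2->E, B1->F, B3->F, B5->S, B4->T; outcomes B1=F, B2=E, B3=F, B4=T, B5=S
input #4, s=7, w=1, y=7: events B2->S, B1->F, B3->T; outcomes B1=F, B2=S, B3=T
input #5, s=2, w=3, y=6: events B2->E, B1->F, B3->F, B5->E, B4->F; outcomes B1=F, B2=E, B3=F, B4=F, B5=E
input #6, s=7, w=3, y=3: events B2->E, B1->F, B3->T; outcomes B1=F, B2=E, B3=T
input #7, s=1, w=1, y=7: events B2->E, B1->F, B3->F, B5->S, B4->T; outcomes B1=F, B2=E, B3=F, B4=T, B5=S
input #8, s=1, w=1, y=6: events B2->E, B1->F, B3->F, B5->S, B4->T; outcomes B1=F, B2=E, B3=F, B4=T, B5=S
input #9, s=6, w=2, y=4: events B2->E, B1->F, B3->T; outcomes B1=F, B2=E, B3=T
union over the pool: B1=F, B2=S, B2=E, B3=T, B3=F, B4=T, B4=F, B5=S, B5=E
uncovered (1 of 10): B1=T

Answer: B1=T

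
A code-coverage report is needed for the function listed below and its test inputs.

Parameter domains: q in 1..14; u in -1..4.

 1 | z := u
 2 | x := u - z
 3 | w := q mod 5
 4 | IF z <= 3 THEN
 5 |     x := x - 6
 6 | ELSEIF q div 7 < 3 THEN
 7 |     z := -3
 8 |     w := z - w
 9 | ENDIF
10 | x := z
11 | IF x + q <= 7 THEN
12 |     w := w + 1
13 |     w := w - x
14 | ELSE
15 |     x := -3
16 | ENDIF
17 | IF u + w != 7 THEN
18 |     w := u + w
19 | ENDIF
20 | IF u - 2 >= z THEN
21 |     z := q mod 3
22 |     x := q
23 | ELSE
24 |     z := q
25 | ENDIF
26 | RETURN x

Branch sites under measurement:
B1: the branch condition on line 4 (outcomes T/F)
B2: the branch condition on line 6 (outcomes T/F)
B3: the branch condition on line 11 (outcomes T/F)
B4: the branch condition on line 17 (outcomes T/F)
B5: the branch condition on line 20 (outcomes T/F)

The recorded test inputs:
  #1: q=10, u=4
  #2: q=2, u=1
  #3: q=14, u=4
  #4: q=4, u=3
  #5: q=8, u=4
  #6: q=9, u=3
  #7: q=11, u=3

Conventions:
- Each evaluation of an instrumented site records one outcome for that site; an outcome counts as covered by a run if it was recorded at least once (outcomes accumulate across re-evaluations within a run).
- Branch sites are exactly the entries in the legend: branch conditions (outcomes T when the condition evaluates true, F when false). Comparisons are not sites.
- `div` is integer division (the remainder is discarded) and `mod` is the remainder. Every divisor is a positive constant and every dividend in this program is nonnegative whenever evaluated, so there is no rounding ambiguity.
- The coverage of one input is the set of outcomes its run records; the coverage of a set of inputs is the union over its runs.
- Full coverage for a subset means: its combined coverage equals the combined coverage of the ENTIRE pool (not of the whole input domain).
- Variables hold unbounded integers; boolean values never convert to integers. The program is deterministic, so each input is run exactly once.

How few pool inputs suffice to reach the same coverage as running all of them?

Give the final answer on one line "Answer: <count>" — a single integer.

input #1 (q=10, u=4): covers B1=F, B2=T, B3=T, B4=T, B5=T
input #2 (q=2, u=1): covers B1=T, B3=T, B4=T, B5=F
input #3 (q=14, u=4): covers B1=F, B2=T, B3=F, B4=T, B5=T
input #4 (q=4, u=3): covers B1=T, B3=T, B4=T, B5=F
input #5 (q=8, u=4): covers B1=F, B2=T, B3=T, B4=T, B5=T
input #6 (q=9, u=3): covers B1=T, B3=F, B4=F, B5=F
input #7 (q=11, u=3): covers B1=T, B3=F, B4=T, B5=F
together the pool reaches 9 outcomes: B1=T, B1=F, B2=T, B3=T, B3=F, B4=T, B4=F, B5=T, B5=F
checked all size-1 subsets: none covers 9 outcomes (max 5/9)
at size 2, {1, 6} reaches all 9 outcomes; every lexicographically earlier size-2 subset fails

Answer: 2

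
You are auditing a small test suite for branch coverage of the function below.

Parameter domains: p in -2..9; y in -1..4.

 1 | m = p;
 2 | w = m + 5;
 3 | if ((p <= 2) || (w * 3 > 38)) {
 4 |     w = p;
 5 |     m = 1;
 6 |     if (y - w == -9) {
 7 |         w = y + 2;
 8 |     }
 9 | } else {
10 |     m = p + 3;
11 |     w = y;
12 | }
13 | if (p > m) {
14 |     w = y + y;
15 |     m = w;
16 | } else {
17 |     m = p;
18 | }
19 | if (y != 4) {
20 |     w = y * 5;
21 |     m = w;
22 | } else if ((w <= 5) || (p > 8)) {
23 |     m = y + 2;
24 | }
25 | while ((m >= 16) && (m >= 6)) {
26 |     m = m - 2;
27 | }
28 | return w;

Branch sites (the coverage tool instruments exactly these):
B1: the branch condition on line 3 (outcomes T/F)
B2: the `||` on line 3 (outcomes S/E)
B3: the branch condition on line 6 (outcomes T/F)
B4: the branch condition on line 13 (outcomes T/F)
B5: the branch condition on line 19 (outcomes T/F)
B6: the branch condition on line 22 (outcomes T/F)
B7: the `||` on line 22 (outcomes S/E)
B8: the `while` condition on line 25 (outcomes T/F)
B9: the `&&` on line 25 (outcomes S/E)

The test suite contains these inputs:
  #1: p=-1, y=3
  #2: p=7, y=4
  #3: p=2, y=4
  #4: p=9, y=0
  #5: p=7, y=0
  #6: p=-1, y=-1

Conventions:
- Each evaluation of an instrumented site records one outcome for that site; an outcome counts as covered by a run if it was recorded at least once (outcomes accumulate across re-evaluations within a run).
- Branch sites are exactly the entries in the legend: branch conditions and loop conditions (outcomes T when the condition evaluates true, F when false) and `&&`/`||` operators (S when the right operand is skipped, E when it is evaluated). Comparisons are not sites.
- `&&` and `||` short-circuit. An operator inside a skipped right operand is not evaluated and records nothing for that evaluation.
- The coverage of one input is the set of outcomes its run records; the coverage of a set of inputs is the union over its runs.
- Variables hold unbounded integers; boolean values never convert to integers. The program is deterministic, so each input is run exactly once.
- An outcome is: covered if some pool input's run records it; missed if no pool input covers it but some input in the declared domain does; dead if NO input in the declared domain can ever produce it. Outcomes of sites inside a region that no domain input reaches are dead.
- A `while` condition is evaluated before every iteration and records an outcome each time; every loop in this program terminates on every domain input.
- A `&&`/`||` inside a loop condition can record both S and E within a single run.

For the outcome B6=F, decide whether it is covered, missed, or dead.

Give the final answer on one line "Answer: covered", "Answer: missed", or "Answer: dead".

B6=F is recorded by pool input(s) 3 -> covered

Answer: covered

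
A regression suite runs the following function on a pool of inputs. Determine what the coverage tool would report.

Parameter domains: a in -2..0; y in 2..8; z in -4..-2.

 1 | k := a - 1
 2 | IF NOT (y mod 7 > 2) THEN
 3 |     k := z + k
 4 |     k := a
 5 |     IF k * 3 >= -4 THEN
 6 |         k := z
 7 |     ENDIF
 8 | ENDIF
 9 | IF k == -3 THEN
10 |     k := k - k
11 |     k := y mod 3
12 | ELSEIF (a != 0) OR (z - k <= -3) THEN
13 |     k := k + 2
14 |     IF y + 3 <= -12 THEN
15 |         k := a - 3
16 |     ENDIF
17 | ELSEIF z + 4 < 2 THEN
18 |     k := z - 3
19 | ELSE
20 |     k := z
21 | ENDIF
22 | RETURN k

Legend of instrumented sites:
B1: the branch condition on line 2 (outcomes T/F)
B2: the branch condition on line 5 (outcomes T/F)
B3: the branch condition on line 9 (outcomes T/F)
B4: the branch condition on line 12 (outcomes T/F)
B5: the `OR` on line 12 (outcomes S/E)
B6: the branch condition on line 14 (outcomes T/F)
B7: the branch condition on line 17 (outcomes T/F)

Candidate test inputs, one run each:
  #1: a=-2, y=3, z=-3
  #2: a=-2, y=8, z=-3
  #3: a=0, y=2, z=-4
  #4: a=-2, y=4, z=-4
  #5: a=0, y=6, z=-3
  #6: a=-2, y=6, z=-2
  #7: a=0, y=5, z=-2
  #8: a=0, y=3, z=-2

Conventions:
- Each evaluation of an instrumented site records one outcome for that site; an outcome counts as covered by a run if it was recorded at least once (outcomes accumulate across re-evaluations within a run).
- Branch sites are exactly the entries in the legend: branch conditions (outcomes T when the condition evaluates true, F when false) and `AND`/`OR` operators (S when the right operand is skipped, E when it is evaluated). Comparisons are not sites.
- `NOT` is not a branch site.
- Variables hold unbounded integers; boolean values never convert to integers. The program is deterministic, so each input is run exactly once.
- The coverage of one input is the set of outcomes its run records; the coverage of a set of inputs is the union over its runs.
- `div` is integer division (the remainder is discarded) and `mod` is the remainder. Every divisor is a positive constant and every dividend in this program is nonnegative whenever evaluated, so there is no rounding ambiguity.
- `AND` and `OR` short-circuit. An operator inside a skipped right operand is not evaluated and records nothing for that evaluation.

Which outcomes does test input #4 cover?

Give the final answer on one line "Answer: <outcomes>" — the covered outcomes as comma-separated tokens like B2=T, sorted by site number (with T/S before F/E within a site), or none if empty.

Event log for input #4 (a=-2, y=4, z=-4):
  B1->F, B3->T
deduplicating events, the covered set is: B1=F, B3=T

Answer: B1=F, B3=T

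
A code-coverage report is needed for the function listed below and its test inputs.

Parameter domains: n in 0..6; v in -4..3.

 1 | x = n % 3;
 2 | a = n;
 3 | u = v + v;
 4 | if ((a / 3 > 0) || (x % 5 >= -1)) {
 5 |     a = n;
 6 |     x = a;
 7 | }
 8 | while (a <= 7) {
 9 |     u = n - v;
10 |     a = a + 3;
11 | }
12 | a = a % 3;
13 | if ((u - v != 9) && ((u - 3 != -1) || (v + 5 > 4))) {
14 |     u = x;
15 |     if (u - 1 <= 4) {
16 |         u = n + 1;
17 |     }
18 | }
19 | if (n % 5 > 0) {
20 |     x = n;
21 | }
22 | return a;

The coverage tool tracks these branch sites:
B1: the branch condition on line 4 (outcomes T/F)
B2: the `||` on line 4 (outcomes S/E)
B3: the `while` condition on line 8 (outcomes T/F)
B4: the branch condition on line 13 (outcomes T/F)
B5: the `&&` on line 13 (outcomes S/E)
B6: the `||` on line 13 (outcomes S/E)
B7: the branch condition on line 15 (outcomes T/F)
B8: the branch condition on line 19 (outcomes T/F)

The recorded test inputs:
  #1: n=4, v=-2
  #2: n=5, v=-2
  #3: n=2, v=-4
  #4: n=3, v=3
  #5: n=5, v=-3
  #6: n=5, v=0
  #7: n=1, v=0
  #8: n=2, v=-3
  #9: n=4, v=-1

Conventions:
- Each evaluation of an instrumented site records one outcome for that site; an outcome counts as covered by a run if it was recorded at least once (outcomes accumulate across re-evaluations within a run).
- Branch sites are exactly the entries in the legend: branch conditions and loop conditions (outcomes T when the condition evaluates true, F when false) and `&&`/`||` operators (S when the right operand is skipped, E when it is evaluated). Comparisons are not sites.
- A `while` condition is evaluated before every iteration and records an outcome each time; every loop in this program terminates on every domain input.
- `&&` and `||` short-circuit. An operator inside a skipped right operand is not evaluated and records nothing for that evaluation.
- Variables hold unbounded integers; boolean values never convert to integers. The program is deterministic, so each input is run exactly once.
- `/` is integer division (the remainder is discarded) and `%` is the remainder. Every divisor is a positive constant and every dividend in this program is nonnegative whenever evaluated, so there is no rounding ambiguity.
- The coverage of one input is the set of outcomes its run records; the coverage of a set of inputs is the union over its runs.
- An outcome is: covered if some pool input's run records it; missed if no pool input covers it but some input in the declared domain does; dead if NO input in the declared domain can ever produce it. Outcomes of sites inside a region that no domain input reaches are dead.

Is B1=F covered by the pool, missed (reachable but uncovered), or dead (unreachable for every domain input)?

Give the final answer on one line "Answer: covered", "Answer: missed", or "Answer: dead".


no pool input records B1=F
checking all 56 inputs in the declared domain: B1=F is never recorded -> dead
Answer: dead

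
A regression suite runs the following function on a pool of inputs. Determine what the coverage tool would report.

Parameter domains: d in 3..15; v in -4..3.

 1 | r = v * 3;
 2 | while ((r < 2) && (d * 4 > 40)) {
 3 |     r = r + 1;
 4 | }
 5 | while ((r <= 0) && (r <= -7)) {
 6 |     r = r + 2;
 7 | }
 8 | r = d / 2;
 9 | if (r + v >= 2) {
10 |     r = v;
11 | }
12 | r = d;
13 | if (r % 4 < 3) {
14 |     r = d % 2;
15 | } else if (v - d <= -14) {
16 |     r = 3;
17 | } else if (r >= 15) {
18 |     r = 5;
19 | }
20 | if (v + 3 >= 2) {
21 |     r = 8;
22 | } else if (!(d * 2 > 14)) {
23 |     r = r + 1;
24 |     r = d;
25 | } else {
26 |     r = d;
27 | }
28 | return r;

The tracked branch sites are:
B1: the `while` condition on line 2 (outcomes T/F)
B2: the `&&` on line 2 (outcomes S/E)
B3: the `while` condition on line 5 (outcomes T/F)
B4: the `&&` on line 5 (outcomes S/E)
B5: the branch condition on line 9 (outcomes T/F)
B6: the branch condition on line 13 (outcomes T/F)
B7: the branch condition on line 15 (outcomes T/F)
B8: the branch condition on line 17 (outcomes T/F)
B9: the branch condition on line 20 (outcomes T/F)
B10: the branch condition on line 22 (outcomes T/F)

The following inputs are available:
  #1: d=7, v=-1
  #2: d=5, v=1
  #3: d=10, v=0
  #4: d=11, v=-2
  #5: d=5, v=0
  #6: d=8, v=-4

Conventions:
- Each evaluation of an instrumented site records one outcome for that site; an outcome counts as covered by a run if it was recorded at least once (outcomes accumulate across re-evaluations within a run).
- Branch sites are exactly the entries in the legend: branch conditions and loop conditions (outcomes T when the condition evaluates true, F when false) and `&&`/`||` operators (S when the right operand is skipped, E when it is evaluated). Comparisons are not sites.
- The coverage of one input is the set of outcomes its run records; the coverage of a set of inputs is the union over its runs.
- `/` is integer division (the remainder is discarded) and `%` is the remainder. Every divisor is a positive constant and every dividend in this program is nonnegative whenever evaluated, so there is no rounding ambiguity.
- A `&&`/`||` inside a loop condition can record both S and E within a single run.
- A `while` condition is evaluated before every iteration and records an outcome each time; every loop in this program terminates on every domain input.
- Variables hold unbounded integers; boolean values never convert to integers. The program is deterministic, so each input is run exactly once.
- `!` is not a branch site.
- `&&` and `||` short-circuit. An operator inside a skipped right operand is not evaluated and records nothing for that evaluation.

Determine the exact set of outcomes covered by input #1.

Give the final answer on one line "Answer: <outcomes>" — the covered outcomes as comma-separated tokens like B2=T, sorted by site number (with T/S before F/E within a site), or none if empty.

Tracing the run of input #1 (d=7, v=-1):
  B2->E, B1->F, B4->E, B3->F, B5->T, B6->F, B7->F, B8->F, B9->T
collecting distinct outcomes: B1=F, B2=E, B3=F, B4=E, B5=T, B6=F, B7=F, B8=F, B9=T

Answer: B1=F, B2=E, B3=F, B4=E, B5=T, B6=F, B7=F, B8=F, B9=T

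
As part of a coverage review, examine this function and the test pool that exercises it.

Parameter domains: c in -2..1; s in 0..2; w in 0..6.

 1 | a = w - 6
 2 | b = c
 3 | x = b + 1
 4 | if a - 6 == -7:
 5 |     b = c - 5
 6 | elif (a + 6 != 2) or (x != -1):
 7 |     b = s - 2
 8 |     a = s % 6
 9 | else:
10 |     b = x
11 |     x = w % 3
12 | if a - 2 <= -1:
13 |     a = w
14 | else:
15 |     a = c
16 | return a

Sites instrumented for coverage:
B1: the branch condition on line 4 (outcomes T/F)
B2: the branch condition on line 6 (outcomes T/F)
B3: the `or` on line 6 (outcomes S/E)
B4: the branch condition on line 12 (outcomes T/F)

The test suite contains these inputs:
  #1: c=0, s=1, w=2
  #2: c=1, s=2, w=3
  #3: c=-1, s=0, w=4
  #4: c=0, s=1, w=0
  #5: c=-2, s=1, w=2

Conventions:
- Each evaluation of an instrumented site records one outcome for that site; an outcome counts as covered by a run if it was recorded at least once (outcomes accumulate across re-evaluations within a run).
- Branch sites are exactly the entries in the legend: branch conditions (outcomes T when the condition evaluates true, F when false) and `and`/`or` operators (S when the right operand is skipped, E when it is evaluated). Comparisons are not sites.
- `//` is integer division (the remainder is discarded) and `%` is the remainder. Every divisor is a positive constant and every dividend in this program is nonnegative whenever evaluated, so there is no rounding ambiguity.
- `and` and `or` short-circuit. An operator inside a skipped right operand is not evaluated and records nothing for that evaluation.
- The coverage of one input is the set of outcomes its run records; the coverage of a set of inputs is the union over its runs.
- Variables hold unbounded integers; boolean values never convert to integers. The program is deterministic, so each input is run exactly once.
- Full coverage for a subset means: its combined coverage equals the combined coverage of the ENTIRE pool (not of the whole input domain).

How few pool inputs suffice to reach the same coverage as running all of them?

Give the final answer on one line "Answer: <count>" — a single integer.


test 1 (c=0, s=1, w=2) fires B1->F, B3->E, B2->T, B4->T; hits B1=F, B2=T, B3=E, B4=T
test 2 (c=1, s=2, w=3) fires B1->F, B3->S, B2->T, B4->F; hits B1=F, B2=T, B3=S, B4=F
test 3 (c=-1, s=0, w=4) fires B1->F, B3->S, B2->T, B4->T; hits B1=F, B2=T, B3=S, B4=T
test 4 (c=0, s=1, w=0) fires B1->F, B3->S, B2->T, B4->T; hits B1=F, B2=T, B3=S, B4=T
test 5 (c=-2, s=1, w=2) fires B1->F, B3->E, B2->F, B4->T; hits B1=F, B2=F, B3=E, B4=T
pool-wide coverage (7 outcomes): B1=F, B2=T, B2=F, B3=S, B3=E, B4=T, B4=F
no size-1 subset reaches all 7 outcomes (best union: 4/7)
at size 2, {2, 5} reaches all 7 outcomes; every lexicographically earlier size-2 subset fails
Answer: 2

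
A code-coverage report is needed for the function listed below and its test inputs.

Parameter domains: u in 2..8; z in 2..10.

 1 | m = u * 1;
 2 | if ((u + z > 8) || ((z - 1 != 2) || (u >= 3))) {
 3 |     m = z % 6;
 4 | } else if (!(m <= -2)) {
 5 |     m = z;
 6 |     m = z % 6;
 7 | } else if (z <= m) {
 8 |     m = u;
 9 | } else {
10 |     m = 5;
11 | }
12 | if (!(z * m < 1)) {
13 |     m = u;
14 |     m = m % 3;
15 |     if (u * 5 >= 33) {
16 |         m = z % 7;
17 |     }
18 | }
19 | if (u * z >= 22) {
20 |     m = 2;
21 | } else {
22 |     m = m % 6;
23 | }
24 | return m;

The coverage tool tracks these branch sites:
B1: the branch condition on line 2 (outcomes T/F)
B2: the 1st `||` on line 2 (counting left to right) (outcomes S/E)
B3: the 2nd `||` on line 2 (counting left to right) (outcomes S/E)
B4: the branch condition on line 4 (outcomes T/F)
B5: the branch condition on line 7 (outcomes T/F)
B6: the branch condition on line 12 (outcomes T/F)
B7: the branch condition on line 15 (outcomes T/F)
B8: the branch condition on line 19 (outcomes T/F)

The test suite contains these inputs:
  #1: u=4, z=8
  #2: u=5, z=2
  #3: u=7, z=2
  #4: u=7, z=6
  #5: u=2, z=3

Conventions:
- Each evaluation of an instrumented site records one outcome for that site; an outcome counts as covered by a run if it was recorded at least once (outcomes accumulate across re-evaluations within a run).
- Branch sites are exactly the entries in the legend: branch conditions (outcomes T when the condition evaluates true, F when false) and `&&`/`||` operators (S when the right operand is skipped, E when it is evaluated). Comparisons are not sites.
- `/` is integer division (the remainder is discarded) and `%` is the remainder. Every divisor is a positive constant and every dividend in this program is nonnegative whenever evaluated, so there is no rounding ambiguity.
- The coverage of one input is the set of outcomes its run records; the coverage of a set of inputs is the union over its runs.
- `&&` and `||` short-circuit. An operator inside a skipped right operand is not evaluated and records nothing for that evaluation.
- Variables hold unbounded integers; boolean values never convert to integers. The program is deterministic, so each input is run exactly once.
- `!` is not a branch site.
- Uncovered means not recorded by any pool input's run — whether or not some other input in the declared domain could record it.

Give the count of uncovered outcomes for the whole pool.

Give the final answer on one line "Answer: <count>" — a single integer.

input #1, u=4, z=8: events B2->S, B1->T, B6->T, B7->F, B8->T; outcomes B1=T, B2=S, B6=T, B7=F, B8=T
input #2, u=5, z=2: events B2->E, B3->S, B1->T, B6->T, B7->F, B8->F; outcomes B1=T, B2=E, B3=S, B6=T, B7=F, B8=F
input #3, u=7, z=2: events B2->S, B1->T, B6->T, B7->T, B8->F; outcomes B1=T, B2=S, B6=T, B7=T, B8=F
input #4, u=7, z=6: events B2->S, B1->T, B6->F, B8->T; outcomes B1=T, B2=S, B6=F, B8=T
input #5, u=2, z=3: events B2->E, B3->E, B1->F, B4->T, B6->T, B7->F, B8->F; outcomes B1=F, B2=E, B3=E, B4=T, B6=T, B7=F, B8=F
union over the pool: B1=T, B1=F, B2=S, B2=E, B3=S, B3=E, B4=T, B6=T, B6=F, B7=T, B7=F, B8=T, B8=F
uncovered (3 of 16): B4=F, B5=T, B5=F

Answer: 3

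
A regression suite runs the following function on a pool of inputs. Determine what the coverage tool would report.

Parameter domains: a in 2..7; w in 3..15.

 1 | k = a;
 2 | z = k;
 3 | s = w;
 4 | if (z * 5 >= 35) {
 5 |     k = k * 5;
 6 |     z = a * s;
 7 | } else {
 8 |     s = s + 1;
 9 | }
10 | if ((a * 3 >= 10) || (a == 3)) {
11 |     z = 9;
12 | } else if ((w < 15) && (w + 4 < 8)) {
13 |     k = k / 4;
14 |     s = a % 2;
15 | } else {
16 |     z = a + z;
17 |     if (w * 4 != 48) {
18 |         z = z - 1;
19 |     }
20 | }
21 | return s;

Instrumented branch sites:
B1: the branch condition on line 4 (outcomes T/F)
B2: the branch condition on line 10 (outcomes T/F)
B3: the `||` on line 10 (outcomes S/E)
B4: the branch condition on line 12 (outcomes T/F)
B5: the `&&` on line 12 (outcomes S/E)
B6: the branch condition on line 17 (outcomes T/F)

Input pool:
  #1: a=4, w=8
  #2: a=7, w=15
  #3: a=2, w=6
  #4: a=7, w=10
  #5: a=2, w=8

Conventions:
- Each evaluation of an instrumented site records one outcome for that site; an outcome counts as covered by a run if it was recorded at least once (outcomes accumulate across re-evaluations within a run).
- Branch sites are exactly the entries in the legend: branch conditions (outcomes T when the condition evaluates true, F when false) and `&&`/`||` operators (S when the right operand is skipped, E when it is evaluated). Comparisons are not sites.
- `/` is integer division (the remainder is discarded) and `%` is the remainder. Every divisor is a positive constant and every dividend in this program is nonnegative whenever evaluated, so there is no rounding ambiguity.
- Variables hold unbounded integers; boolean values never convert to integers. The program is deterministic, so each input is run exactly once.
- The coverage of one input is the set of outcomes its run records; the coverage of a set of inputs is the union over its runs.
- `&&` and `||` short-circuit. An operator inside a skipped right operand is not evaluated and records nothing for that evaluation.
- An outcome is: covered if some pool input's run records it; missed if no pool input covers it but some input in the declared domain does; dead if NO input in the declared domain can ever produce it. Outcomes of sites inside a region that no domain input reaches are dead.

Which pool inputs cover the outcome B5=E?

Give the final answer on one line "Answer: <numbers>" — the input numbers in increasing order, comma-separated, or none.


input #1 (a=4, w=8): never hits B5=E
input #2 (a=7, w=15): never hits B5=E
input #3 (a=2, w=6): hits B5=E
input #4 (a=7, w=10): never hits B5=E
input #5 (a=2, w=8): hits B5=E
Answer: 3, 5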